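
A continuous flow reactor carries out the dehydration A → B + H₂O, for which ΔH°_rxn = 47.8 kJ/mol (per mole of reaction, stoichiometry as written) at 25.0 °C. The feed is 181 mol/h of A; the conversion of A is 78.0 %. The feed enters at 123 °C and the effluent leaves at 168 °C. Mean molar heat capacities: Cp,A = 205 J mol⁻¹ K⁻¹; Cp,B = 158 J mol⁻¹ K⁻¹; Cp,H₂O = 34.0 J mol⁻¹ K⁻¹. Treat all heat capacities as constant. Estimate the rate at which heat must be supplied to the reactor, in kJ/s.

Q_in = 2.27 kJ/s

Extent of reaction ξ = 0.780 × 181 = 141.18 mol/h
Reaction term: ξ·ΔH°_rxn = 141.18 × 47.8 = 6748.4 kJ/h
Sensible, feed 123→25 °C: -3636.3 kJ/h
Outlet flows (mol/h): A 39.82, B 141.18, H₂O 141.18
Sensible, products 25→168 °C: 5043.6 kJ/h
Q = ΔH = 8155.7 kJ/h = 2.2655 kW
Heat supplied = 2.2655 kJ/s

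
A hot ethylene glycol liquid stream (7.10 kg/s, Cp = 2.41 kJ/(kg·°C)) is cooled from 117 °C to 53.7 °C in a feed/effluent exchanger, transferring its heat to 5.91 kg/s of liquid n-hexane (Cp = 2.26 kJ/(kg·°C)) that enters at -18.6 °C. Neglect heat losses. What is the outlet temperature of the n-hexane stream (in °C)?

Heat released by hot stream: Q = 7.10 × 2.41 × (117 − 53.7) = 1083.1 kJ/s
Energy balance on cold side (adiabatic exchanger): Q = ṁ_c·Cp_c·(T_c,out − T_c,in)
T_c,out = -18.6 + 1083.1/(5.91 × 2.26) = 62.493 °C

T_c,out = 62.5 °C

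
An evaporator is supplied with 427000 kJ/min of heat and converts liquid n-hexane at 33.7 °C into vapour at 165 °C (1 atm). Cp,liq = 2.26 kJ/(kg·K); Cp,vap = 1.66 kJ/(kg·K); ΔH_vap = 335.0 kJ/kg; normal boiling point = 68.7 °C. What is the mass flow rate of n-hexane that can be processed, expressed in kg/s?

Δh = 2.26×(68.7−33.7) + 335.0 + 1.66×(165−68.7) = 573.96 kJ/kg
Q = 427000 kJ/min = 7116.7 kJ/s = 7116.7 kJ/s
ṁ = Q/Δh = 7116.7 / 573.96 = 12.399 kg/s

ṁ = 12.4 kg/s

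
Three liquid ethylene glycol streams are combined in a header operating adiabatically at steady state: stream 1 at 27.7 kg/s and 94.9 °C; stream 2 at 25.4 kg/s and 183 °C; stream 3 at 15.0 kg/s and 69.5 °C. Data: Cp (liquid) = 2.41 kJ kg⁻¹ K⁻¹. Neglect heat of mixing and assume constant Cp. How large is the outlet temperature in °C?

Energy balance with Q = 0: Σ ṁᵢCp,ᵢ(T_out − Tᵢ) = 0
T_out = Σ ṁᵢCp,ᵢTᵢ / Σ ṁᵢCp,ᵢ
      = 20050 / 164.12 = 122.16 °C

T_out = 122 °C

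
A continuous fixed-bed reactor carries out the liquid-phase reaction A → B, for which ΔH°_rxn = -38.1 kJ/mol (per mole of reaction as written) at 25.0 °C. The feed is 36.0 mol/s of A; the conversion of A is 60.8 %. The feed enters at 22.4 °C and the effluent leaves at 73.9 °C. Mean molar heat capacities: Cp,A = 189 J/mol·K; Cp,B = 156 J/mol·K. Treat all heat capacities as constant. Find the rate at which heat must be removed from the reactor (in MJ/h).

Q_out = 1870 MJ/h

Extent of reaction ξ = 0.608 × 36.0 = 21.888 mol/s
Reaction term: ξ·ΔH°_rxn = 21.888 × -38.1 = -833.93 kJ/s
Sensible, feed 22.4→25 °C: 17.69 kJ/s
Outlet flows (mol/s): A 14.112, B 21.888
Sensible, products 25→73.9 °C: 297.39 kJ/s
Q = ΔH = -518.85 kJ/s = -518.85 kW
Heat removed = 1867.9 MJ/h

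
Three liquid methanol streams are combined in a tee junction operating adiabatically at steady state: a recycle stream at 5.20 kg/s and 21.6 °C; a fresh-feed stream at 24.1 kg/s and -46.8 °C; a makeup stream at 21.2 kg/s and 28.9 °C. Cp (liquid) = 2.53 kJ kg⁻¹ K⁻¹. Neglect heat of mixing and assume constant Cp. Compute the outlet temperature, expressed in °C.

T_out = -7.98 °C

Energy balance with Q = 0: Σ ṁᵢCp,ᵢ(T_out − Tᵢ) = 0
Σ ṁᵢCp,ᵢTᵢ = 5.20×2.53×21.6 + 24.1×2.53×-46.8 + 21.2×2.53×28.9 = -1019.3
Σ ṁᵢCp,ᵢ = 5.20×2.53 + 24.1×2.53 + 21.2×2.53 = 127.76
T_out = -1019.3 / 127.76 = -7.9778 °C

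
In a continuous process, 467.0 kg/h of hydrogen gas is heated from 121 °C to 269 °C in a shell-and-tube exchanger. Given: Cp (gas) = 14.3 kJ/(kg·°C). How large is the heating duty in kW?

Q = ṁ·Cp·ΔT = 467.0 × 14.3 × (269 − 121) = 988360 kJ/h
Converting: 988360 / 3600 s = 274.54 kW

Q = 275 kW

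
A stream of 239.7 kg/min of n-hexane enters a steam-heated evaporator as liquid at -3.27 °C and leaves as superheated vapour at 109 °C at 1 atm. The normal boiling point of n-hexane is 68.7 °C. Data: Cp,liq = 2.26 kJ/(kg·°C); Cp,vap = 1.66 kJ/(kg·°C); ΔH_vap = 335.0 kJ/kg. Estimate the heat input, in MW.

liquid -3.27→68.7 °C: 162.65 kJ/kg
vaporisation at 68.7 °C: 335 kJ/kg
vapour 68.7→109 °C: 66.898 kJ/kg
Δh = 162.65 + 335 + 66.898 = 564.55 kJ/kg
Q = ṁ·Δh = 239.7 kg/min × 564.55 kJ/kg = 135320 kJ/min
|Q| = 2255.4 kW = 2.2554 MW

Q = 2.26 MW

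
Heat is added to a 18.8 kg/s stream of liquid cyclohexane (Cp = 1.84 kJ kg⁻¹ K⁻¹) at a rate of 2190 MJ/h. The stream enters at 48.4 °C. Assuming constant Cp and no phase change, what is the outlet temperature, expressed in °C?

Q = 2190 MJ/h = 608.33 kJ/s
ΔT = Q/(ṁ·Cp) = 608.33/(18.8×1.84) = 17.586 K
T_out = 48.4 + 17.586 = 65.986 °C

T_out = 66.0 °C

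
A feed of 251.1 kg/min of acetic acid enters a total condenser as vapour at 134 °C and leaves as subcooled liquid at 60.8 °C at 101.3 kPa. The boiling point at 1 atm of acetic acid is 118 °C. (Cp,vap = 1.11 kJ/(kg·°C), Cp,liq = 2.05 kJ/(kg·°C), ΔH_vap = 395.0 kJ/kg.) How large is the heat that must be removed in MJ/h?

vapour 134→118 °C: -17.76 kJ/kg
condensation at 118 °C: -395 kJ/kg
liquid 118→60.8 °C: -117.26 kJ/kg
Δh = -17.76 + -395 + -117.26 = -530.02 kJ/kg
Q = ṁ·Δh = 251.1 kg/min × -530.02 kJ/kg = -133090 kJ/min
|Q| = 2218.1 kW = 7985.3 MJ/h

Q_c = 7990 MJ/h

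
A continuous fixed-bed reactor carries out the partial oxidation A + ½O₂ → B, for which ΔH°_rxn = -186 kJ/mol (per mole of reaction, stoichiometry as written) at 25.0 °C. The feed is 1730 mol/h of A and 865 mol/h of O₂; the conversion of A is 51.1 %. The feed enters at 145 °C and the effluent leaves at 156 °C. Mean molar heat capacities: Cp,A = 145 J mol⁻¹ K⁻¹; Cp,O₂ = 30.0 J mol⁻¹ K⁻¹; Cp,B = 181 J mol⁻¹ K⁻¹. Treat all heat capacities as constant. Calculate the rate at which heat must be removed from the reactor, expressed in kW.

Q_out = 44.2 kW

Extent of reaction ξ = 0.511 × 1730 = 884.03 mol/h
Reaction term: ξ·ΔH°_rxn = 884.03 × -186 = -164430 kJ/h
Sensible, feed 145→25 °C: -33216 kJ/h
Outlet flows (mol/h): A 845.97, O₂ 422.99, B 884.03
Sensible, products 25→156 °C: 38693 kJ/h
Q = ΔH = -158950 kJ/h = -44.154 kW
Heat removed = 44.154 kW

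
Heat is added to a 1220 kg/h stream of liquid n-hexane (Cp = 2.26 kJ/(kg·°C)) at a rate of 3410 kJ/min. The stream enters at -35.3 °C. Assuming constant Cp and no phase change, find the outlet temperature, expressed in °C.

Q = 3410 kJ/min = 204600 kJ/h
ΔT = Q/(ṁ·Cp) = 204600/(1220×2.26) = 74.206 K
T_out = -35.3 + 74.206 = 38.906 °C

T_out = 38.9 °C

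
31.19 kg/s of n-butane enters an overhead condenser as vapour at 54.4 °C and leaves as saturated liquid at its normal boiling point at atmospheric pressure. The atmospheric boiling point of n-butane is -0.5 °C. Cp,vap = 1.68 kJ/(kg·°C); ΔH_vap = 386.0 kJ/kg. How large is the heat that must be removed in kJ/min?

vapour 54.4→-0.5 °C: -92.232 kJ/kg
condensation at -0.5 °C: -386 kJ/kg
Δh = -92.232 + -386 = -478.23 kJ/kg
Q = ṁ·Δh = 31.19 kg/s × -478.23 kJ/kg = -14916 kJ/s
|Q| = 14916 kW = 894960 kJ/min

Q_c = 895000 kJ/min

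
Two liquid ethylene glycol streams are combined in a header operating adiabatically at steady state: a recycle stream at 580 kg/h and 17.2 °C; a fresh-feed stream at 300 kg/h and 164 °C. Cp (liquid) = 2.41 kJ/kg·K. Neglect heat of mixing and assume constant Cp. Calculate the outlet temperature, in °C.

T_out = 67.2 °C

No heat crosses the boundary, so H_out = H_in.
T_out = Σ ṁᵢCp,ᵢTᵢ / Σ ṁᵢCp,ᵢ
      = 142610 / 2120.8 = 67.245 °C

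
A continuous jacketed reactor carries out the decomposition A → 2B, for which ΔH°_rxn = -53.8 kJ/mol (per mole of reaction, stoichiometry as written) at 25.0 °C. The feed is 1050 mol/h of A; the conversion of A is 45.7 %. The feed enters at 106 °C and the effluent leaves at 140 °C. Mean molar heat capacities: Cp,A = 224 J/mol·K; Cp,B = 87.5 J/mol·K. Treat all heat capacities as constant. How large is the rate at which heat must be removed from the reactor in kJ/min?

Extent of reaction ξ = 0.457 × 1050 = 479.85 mol/h
Reaction term: ξ·ΔH°_rxn = 479.85 × -53.8 = -25816 kJ/h
Sensible, feed 106→25 °C: -19051 kJ/h
Outlet flows (mol/h): A 570.15, B 959.7
Sensible, products 25→140 °C: 24344 kJ/h
Q = ΔH = -20523 kJ/h = -5.7009 kW
Heat removed = 342.05 kJ/min

Q_out = 342 kJ/min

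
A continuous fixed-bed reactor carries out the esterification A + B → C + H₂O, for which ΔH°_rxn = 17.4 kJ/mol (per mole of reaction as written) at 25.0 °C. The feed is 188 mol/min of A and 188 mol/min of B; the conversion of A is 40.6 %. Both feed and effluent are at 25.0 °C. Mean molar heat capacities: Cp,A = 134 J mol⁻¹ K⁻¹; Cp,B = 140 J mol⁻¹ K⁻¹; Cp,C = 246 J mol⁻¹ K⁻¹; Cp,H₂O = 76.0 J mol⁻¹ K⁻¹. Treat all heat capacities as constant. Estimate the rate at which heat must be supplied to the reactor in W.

Extent of reaction ξ = 0.406 × 188 = 76.328 mol/min
Reaction term: ξ·ΔH°_rxn = 76.328 × 17.4 = 1328.1 kJ/min
Q = ΔH = 1328.1 kJ/min = 22.135 kW
Heat supplied = 22135 W

Q_in = 22100 W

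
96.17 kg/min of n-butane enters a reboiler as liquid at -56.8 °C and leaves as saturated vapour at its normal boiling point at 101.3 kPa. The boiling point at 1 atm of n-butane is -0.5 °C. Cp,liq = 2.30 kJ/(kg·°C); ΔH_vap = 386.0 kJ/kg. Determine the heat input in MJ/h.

Q = 2970 MJ/h

liquid -56.8→-0.5 °C: 129.49 kJ/kg
vaporisation at -0.5 °C: 386 kJ/kg
Δh = 129.49 + 386 = 515.49 kJ/kg
Q = ṁ·Δh = 96.17 kg/min × 515.49 kJ/kg = 49575 kJ/min
|Q| = 826.24 kW = 2974.5 MJ/h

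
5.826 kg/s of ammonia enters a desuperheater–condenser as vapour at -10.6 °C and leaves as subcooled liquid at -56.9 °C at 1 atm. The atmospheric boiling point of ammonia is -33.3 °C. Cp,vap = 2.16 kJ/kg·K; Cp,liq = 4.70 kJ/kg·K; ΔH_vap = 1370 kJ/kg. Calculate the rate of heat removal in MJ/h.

Q_c = 32100 MJ/h

vapour -10.6→-33.3 °C: -49.032 kJ/kg
condensation at -33.3 °C: -1370 kJ/kg
liquid -33.3→-56.9 °C: -110.92 kJ/kg
Δh = -49.032 + -1370 + -110.92 = -1530 kJ/kg
Q = ṁ·Δh = 5.826 kg/s × -1530 kJ/kg = -8913.5 kJ/s
|Q| = 8913.5 kW = 32089 MJ/h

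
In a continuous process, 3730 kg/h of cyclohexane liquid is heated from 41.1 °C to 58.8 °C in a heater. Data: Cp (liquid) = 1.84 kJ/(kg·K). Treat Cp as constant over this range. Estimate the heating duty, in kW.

Q = ṁ·Cp·ΔT = 3730 × 1.84 × (58.8 − 41.1) = 121480 kJ/h
Converting: 121480 / 3600 s = 33.744 kW

Q = 33.7 kW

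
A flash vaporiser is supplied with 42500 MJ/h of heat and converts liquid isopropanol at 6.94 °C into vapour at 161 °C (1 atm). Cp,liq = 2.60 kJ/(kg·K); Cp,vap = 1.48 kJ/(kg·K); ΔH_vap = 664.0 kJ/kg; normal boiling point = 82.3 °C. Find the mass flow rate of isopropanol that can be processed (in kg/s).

Δh = 2.60×(82.3−6.94) + 664.0 + 1.48×(161−82.3) = 976.41 kJ/kg
Q = 42500 MJ/h = 11806 kJ/s = 11806 kJ/s
ṁ = Q/Δh = 11806 / 976.41 = 12.091 kg/s

ṁ = 12.1 kg/s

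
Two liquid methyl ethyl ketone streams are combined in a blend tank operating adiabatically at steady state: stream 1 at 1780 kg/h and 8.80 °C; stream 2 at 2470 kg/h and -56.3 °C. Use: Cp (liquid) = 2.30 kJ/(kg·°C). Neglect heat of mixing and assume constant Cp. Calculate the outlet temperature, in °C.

T_out = -29.0 °C

No heat crosses the boundary, so H_out = H_in.
Σ ṁᵢCp,ᵢTᵢ = 1780×2.30×8.80 + 2470×2.30×-56.3 = -283810
Σ ṁᵢCp,ᵢ = 1780×2.30 + 2470×2.30 = 9775
T_out = -283810 / 9775 = -29.035 °C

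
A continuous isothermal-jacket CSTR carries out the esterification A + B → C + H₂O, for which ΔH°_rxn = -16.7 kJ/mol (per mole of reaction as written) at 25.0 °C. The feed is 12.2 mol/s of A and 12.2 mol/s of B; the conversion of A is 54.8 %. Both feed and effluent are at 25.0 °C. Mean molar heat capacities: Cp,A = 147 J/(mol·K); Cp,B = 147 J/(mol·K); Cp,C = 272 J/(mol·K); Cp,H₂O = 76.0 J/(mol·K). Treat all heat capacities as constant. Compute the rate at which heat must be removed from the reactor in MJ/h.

Extent of reaction ξ = 0.548 × 12.2 = 6.6856 mol/s
Reaction term: ξ·ΔH°_rxn = 6.6856 × -16.7 = -111.65 kJ/s
Q = ΔH = -111.65 kJ/s = -111.65 kW
Heat removed = 401.94 MJ/h

Q_out = 402 MJ/h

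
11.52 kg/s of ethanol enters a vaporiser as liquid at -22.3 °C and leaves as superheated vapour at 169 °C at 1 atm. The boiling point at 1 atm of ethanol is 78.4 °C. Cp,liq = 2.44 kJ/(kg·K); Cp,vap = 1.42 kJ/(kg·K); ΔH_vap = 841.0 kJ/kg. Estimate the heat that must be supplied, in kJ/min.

Q = 840000 kJ/min

liquid -22.3→78.4 °C: 245.71 kJ/kg
vaporisation at 78.4 °C: 841 kJ/kg
vapour 78.4→169 °C: 128.65 kJ/kg
Δh = 245.71 + 841 + 128.65 = 1215.4 kJ/kg
Q = ṁ·Δh = 11.52 kg/s × 1215.4 kJ/kg = 14001 kJ/s
|Q| = 14001 kW = 840060 kJ/min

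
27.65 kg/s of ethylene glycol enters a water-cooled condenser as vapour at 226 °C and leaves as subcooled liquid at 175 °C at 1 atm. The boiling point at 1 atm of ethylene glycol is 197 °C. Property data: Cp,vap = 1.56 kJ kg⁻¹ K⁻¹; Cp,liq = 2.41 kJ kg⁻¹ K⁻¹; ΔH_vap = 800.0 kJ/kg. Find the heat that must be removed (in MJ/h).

Q_c = 89400 MJ/h

vapour 226→197 °C: -45.24 kJ/kg
condensation at 197 °C: -800 kJ/kg
liquid 197→175 °C: -53.02 kJ/kg
Δh = -45.24 + -800 + -53.02 = -898.26 kJ/kg
Q = ṁ·Δh = 27.65 kg/s × -898.26 kJ/kg = -24837 kJ/s
|Q| = 24837 kW = 89413 MJ/h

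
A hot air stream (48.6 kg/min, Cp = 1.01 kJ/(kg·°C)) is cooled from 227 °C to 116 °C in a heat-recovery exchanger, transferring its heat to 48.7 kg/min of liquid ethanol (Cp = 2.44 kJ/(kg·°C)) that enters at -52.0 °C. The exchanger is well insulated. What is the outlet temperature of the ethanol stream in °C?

T_c,out = -6.15 °C

Heat released by hot stream: Q = 48.6 × 1.01 × (227 − 116) = 5448.5 kJ/min
Energy balance on cold side (adiabatic exchanger): Q = ṁ_c·Cp_c·(T_c,out − T_c,in)
T_c,out = -52.0 + 5448.5/(48.7 × 2.44) = -6.1476 °C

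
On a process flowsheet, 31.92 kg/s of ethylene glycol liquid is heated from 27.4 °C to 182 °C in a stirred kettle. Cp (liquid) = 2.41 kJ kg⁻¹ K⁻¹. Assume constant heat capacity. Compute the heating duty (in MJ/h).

Q = ṁ·Cp·ΔT = 31.92 × 2.41 × (182 − 27.4) = 11893 kJ/s
Heating duty = 42815 MJ/h

Q = 42800 MJ/h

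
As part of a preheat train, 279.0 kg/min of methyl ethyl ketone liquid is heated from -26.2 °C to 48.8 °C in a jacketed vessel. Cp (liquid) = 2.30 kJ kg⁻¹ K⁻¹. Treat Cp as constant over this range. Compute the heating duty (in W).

Q = 802000 W

Q = ṁ·Cp·ΔT = 279.0 × 2.30 × (48.8 − -26.2) = 48127 kJ/min
Converting: 48127 / 60 s = 802.12 kW
Heating duty = 802120 W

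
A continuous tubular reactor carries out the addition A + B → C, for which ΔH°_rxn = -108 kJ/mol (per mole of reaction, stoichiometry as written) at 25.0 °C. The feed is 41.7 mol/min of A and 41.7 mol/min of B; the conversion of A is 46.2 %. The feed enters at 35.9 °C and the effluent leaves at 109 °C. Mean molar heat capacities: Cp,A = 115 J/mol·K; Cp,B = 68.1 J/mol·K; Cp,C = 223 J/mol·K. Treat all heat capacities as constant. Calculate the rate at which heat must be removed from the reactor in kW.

Q_out = 24.3 kW

Extent of reaction ξ = 0.462 × 41.7 = 19.265 mol/min
Reaction term: ξ·ΔH°_rxn = 19.265 × -108 = -2080.7 kJ/min
Sensible, feed 35.9→25 °C: -83.224 kJ/min
Outlet flows (mol/min): A 22.435, B 22.435, C 19.265
Sensible, products 25→109 °C: 705.93 kJ/min
Q = ΔH = -1458 kJ/min = -24.299 kW
Heat removed = 24.299 kW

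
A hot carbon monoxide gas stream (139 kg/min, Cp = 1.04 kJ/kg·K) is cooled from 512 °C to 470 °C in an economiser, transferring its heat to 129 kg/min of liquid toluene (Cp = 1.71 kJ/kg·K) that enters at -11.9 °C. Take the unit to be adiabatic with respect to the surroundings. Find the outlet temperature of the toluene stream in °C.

Heat released by hot stream: Q = 139 × 1.04 × (512 − 470) = 6071.5 kJ/min
Energy balance on cold side (adiabatic exchanger): Q = ṁ_c·Cp_c·(T_c,out − T_c,in)
T_c,out = -11.9 + 6071.5/(129 × 1.71) = 15.624 °C

T_c,out = 15.6 °C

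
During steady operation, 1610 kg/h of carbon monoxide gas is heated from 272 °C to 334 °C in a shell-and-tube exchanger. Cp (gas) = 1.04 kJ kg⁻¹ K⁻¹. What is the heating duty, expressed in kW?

Q = ṁ·Cp·ΔT = 1610 × 1.04 × (334 − 272) = 103810 kJ/h
Converting: 103810 / 3600 s = 28.837 kW

Q = 28.8 kW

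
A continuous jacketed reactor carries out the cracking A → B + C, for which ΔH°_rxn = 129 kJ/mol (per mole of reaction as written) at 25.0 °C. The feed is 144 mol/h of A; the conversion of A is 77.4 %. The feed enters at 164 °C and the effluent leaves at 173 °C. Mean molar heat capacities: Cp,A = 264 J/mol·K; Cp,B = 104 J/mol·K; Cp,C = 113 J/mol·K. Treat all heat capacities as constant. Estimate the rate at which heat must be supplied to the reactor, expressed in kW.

Q_in = 3.87 kW

Extent of reaction ξ = 0.774 × 144 = 111.46 mol/h
Reaction term: ξ·ΔH°_rxn = 111.46 × 129 = 14378 kJ/h
Sensible, feed 164→25 °C: -5284.2 kJ/h
Outlet flows (mol/h): A 32.544, B 111.46, C 111.46
Sensible, products 25→173 °C: 4851.1 kJ/h
Q = ΔH = 13945 kJ/h = 3.8735 kW
Heat supplied = 3.8735 kW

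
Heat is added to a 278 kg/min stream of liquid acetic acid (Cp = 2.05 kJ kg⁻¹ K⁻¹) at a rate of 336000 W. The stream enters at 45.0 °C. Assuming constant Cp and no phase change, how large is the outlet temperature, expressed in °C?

T_out = 80.4 °C

Q = 336000 W = 20160 kJ/min
ΔT = Q/(ṁ·Cp) = 20160/(278×2.05) = 35.375 K
T_out = 45.0 + 35.375 = 80.375 °C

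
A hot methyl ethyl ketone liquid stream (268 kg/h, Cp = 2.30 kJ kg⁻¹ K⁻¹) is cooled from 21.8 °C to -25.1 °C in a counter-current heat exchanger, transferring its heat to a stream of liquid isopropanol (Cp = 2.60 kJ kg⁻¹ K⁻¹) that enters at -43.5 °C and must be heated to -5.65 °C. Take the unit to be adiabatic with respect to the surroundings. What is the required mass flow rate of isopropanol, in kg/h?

ṁ_c = 294 kg/h

Heat released by hot stream: Q = 268 × 2.30 × (21.8 − -25.1) = 28909 kJ/h
Energy balance on cold side (adiabatic exchanger): Q = ṁ_c·Cp_c·(T_c,out − T_c,in)
ṁ_c = 28909 / [2.60 × (-5.65 − -43.5)] = 293.76 kg/h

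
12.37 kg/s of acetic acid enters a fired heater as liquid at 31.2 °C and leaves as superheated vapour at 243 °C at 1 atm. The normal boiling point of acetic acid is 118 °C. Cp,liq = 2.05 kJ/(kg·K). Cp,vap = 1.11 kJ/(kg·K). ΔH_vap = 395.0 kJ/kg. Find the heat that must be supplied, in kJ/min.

liquid 31.2→118 °C: 177.94 kJ/kg
vaporisation at 118 °C: 395 kJ/kg
vapour 118→243 °C: 138.75 kJ/kg
Δh = 177.94 + 395 + 138.75 = 711.69 kJ/kg
Q = ṁ·Δh = 12.37 kg/s × 711.69 kJ/kg = 8803.6 kJ/s
|Q| = 8803.6 kW = 528220 kJ/min

Q = 528000 kJ/min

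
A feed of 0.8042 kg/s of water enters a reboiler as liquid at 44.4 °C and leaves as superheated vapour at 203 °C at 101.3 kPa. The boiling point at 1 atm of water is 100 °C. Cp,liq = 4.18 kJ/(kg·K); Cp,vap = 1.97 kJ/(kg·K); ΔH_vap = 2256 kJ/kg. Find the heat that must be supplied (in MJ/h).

liquid 44.4→100 °C: 232.41 kJ/kg
vaporisation at 100 °C: 2256 kJ/kg
vapour 100→203 °C: 202.91 kJ/kg
Δh = 232.41 + 2256 + 202.91 = 2691.3 kJ/kg
Q = ṁ·Δh = 0.8042 kg/s × 2691.3 kJ/kg = 2164.4 kJ/s
|Q| = 2164.4 kW = 7791.7 MJ/h

Q = 7790 MJ/h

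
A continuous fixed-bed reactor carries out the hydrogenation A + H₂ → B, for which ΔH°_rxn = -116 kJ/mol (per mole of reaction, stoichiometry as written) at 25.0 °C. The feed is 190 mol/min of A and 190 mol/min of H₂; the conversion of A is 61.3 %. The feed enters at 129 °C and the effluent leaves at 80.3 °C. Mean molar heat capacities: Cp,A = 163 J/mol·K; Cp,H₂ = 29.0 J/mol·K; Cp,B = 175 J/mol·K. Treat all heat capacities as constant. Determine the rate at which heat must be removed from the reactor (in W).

Extent of reaction ξ = 0.613 × 190 = 116.47 mol/min
Reaction term: ξ·ΔH°_rxn = 116.47 × -116 = -13511 kJ/min
Sensible, feed 129→25 °C: -3793.9 kJ/min
Outlet flows (mol/min): A 73.53, H₂ 73.53, B 116.47
Sensible, products 25→80.3 °C: 1907.9 kJ/min
Q = ΔH = -15397 kJ/min = -256.61 kW
Heat removed = 256610 W

Q_out = 257000 W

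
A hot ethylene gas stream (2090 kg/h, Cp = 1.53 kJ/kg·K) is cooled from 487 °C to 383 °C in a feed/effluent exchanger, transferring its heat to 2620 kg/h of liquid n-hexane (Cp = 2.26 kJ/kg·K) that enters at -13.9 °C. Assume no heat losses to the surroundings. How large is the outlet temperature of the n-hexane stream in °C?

Heat released by hot stream: Q = 2090 × 1.53 × (487 − 383) = 332560 kJ/h
Energy balance on cold side (adiabatic exchanger): Q = ṁ_c·Cp_c·(T_c,out − T_c,in)
T_c,out = -13.9 + 332560/(2620 × 2.26) = 42.264 °C

T_c,out = 42.3 °C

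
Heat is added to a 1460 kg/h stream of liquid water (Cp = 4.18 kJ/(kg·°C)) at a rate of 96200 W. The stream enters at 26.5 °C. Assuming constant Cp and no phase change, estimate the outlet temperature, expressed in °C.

T_out = 83.2 °C

Q = 96200 W = 346320 kJ/h
ΔT = Q/(ṁ·Cp) = 346320/(1460×4.18) = 56.748 K
T_out = 26.5 + 56.748 = 83.248 °C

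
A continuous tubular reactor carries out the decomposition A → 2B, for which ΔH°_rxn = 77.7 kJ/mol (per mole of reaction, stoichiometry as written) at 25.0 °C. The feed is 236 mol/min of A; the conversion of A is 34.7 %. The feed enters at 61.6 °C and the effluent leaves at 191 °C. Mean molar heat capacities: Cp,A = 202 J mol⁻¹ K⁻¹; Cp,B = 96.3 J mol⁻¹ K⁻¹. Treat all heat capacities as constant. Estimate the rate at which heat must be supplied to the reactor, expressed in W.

Q_in = 207000 W

Extent of reaction ξ = 0.347 × 236 = 81.892 mol/min
Reaction term: ξ·ΔH°_rxn = 81.892 × 77.7 = 6363 kJ/min
Sensible, feed 61.6→25 °C: -1744.8 kJ/min
Outlet flows (mol/min): A 154.11, B 163.78
Sensible, products 25→191 °C: 7785.8 kJ/min
Q = ΔH = 12404 kJ/min = 206.73 kW
Heat supplied = 206730 W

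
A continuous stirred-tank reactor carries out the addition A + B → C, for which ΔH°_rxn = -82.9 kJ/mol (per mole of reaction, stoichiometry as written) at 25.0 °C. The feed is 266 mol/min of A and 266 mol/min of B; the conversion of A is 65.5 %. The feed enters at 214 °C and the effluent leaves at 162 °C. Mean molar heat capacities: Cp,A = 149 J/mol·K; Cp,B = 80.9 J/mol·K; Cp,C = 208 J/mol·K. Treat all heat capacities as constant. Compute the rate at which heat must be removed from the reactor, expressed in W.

Extent of reaction ξ = 0.655 × 266 = 174.23 mol/min
Reaction term: ξ·ΔH°_rxn = 174.23 × -82.9 = -14444 kJ/min
Sensible, feed 214→25 °C: -11558 kJ/min
Outlet flows (mol/min): A 91.77, B 91.77, C 174.23
Sensible, products 25→162 °C: 7855.3 kJ/min
Q = ΔH = -18146 kJ/min = -302.44 kW
Heat removed = 302440 W

Q_out = 302000 W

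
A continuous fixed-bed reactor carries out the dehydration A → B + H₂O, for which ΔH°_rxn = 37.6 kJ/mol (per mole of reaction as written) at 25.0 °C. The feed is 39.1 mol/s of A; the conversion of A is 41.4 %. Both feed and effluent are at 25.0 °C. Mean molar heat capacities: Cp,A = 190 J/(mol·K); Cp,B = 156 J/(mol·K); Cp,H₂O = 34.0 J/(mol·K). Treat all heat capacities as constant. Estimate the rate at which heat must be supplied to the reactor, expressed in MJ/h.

Extent of reaction ξ = 0.414 × 39.1 = 16.187 mol/s
Reaction term: ξ·ΔH°_rxn = 16.187 × 37.6 = 608.65 kJ/s
Q = ΔH = 608.65 kJ/s = 608.65 kW
Heat supplied = 2191.1 MJ/h

Q_in = 2190 MJ/h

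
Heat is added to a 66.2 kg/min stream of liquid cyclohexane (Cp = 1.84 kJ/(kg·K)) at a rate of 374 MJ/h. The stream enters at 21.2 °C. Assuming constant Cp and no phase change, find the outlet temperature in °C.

T_out = 72.4 °C

Q = 374 MJ/h = 6233.3 kJ/min
ΔT = Q/(ṁ·Cp) = 6233.3/(66.2×1.84) = 51.173 K
T_out = 21.2 + 51.173 = 72.373 °C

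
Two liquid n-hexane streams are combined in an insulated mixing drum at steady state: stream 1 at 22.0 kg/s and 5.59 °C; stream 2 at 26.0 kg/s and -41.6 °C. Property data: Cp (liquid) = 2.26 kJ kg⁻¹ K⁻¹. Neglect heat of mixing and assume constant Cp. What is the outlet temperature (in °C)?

Energy balance with Q = 0: Σ ṁᵢCp,ᵢ(T_out − Tᵢ) = 0
T_out = Σ ṁᵢCp,ᵢTᵢ / Σ ṁᵢCp,ᵢ
      = -2166.5 / 108.48 = -19.971 °C

T_out = -20.0 °C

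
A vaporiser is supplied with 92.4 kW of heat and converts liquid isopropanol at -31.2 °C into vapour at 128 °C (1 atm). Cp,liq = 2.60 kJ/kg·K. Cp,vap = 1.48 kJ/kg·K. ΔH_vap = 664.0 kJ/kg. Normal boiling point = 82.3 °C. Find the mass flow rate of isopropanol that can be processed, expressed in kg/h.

Δh = 2.60×(82.3−-31.2) + 664.0 + 1.48×(128−82.3) = 1026.7 kJ/kg
Q = 92.4 kW = 92.4 kJ/s = 332640 kJ/h
ṁ = Q/Δh = 332640 / 1026.7 = 323.98 kg/h

ṁ = 324 kg/h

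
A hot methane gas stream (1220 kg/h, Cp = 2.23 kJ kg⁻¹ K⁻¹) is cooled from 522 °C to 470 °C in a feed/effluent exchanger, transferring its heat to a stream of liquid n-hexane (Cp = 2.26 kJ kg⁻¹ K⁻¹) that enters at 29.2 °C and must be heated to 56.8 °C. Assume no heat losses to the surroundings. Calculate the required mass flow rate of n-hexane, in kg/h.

Heat released by hot stream: Q = 1220 × 2.23 × (522 − 470) = 141470 kJ/h
Energy balance on cold side (adiabatic exchanger): Q = ṁ_c·Cp_c·(T_c,out − T_c,in)
ṁ_c = 141470 / [2.26 × (56.8 − 29.2)] = 2268 kg/h

ṁ_c = 2270 kg/h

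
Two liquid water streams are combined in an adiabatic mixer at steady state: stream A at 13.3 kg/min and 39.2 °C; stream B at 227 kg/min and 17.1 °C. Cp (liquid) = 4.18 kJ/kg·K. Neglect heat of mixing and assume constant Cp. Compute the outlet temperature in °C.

T_out = 18.3 °C

No heat crosses the boundary, so H_out = H_in.
T_out = Σ ṁᵢCp,ᵢTᵢ / Σ ṁᵢCp,ᵢ
      = 18405 / 1004.5 = 18.323 °C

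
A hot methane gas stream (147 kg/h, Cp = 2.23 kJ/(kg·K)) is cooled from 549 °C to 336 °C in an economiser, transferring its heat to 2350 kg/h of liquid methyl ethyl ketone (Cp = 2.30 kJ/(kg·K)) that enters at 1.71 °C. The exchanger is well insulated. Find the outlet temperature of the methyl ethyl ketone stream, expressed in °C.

Heat released by hot stream: Q = 147 × 2.23 × (549 − 336) = 69824 kJ/h
Energy balance on cold side (adiabatic exchanger): Q = ṁ_c·Cp_c·(T_c,out − T_c,in)
T_c,out = 1.71 + 69824/(2350 × 2.30) = 14.628 °C

T_c,out = 14.6 °C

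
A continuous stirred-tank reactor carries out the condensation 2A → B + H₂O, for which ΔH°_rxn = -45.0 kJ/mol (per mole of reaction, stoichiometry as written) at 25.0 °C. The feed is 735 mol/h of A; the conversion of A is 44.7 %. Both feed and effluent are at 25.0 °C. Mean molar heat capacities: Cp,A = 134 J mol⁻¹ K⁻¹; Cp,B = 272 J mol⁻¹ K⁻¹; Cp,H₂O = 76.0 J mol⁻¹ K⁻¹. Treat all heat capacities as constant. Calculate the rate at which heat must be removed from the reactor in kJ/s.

Q_out = 2.05 kJ/s

Extent of reaction ξ = 0.447 × 735 / 2 = 164.27 mol/h
Reaction term: ξ·ΔH°_rxn = 164.27 × -45.0 = -7392.3 kJ/h
Q = ΔH = -7392.3 kJ/h = -2.0534 kW
Heat removed = 2.0534 kJ/s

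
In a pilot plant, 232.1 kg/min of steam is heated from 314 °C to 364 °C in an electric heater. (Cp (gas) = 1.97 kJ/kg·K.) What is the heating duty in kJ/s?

Q = 381 kJ/s

Q = ṁ·Cp·ΔT = 232.1 × 1.97 × (364 − 314) = 22862 kJ/min
Converting: 22862 / 60 s = 381.03 kW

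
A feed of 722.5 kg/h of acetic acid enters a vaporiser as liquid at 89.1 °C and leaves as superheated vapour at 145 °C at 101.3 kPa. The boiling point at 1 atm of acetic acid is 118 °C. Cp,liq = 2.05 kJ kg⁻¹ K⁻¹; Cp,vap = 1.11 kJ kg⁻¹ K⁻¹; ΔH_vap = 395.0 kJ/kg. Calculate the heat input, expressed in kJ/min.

Q = 5830 kJ/min

liquid 89.1→118 °C: 59.245 kJ/kg
vaporisation at 118 °C: 395 kJ/kg
vapour 118→145 °C: 29.97 kJ/kg
Δh = 59.245 + 395 + 29.97 = 484.22 kJ/kg
Q = ṁ·Δh = 722.5 kg/h × 484.22 kJ/kg = 349850 kJ/h
|Q| = 97.179 kW = 5830.8 kJ/min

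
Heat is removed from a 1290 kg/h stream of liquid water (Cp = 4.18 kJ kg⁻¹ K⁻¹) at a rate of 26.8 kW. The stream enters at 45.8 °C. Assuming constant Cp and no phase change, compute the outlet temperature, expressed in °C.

Q = 26.8 kW = 96480 kJ/h
ΔT = Q/(ṁ·Cp) = 96480/(1290×4.18) = 17.893 K
T_out = 45.8 − 17.893 = 27.907 °C

T_out = 27.9 °C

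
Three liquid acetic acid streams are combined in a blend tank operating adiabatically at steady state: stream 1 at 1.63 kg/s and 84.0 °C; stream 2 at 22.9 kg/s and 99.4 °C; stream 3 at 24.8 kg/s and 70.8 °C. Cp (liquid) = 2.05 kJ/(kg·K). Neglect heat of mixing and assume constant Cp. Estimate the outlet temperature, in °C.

T_out = 84.5 °C

No heat crosses the boundary, so H_out = H_in.
Σ ṁᵢCp,ᵢTᵢ = 1.63×2.05×84.0 + 22.9×2.05×99.4 + 24.8×2.05×70.8 = 8546.5
Σ ṁᵢCp,ᵢ = 1.63×2.05 + 22.9×2.05 + 24.8×2.05 = 101.13
T_out = 8546.5 / 101.13 = 84.513 °C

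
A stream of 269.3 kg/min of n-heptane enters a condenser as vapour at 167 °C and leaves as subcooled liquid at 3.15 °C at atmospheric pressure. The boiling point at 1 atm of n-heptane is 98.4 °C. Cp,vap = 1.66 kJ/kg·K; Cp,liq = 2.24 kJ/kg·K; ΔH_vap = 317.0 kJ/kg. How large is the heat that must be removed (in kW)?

Q_c = 2890 kW

vapour 167→98.4 °C: -113.88 kJ/kg
condensation at 98.4 °C: -317 kJ/kg
liquid 98.4→3.15 °C: -213.36 kJ/kg
Δh = -113.88 + -317 + -213.36 = -644.24 kJ/kg
Q = ṁ·Δh = 269.3 kg/min × -644.24 kJ/kg = -173490 kJ/min
|Q| = 2891.5 kW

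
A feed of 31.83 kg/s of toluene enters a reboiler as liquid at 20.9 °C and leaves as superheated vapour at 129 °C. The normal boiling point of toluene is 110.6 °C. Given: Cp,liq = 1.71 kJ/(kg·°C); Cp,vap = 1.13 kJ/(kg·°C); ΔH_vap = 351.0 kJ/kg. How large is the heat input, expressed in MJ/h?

liquid 20.9→110.6 °C: 153.39 kJ/kg
vaporisation at 110.6 °C: 351 kJ/kg
vapour 110.6→129 °C: 20.792 kJ/kg
Δh = 153.39 + 351 + 20.792 = 525.18 kJ/kg
Q = ṁ·Δh = 31.83 kg/s × 525.18 kJ/kg = 16716 kJ/s
|Q| = 16716 kW = 60179 MJ/h

Q = 60200 MJ/h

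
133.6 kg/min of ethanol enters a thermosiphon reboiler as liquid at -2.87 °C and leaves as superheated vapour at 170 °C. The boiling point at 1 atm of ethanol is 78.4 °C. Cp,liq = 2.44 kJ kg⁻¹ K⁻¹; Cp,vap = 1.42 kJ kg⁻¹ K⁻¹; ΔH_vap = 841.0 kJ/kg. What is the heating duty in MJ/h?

liquid -2.87→78.4 °C: 198.3 kJ/kg
vaporisation at 78.4 °C: 841 kJ/kg
vapour 78.4→170 °C: 130.07 kJ/kg
Δh = 198.3 + 841 + 130.07 = 1169.4 kJ/kg
Q = ṁ·Δh = 133.6 kg/min × 1169.4 kJ/kg = 156230 kJ/min
|Q| = 2603.8 kW = 9373.7 MJ/h

Q = 9370 MJ/h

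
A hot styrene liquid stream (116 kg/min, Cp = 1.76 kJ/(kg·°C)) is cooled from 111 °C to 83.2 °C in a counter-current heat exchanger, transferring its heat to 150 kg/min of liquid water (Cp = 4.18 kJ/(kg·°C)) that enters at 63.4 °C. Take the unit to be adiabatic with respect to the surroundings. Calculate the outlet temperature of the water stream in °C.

T_c,out = 72.5 °C

Heat released by hot stream: Q = 116 × 1.76 × (111 − 83.2) = 5675.6 kJ/min
Energy balance on cold side (adiabatic exchanger): Q = ṁ_c·Cp_c·(T_c,out − T_c,in)
T_c,out = 63.4 + 5675.6/(150 × 4.18) = 72.452 °C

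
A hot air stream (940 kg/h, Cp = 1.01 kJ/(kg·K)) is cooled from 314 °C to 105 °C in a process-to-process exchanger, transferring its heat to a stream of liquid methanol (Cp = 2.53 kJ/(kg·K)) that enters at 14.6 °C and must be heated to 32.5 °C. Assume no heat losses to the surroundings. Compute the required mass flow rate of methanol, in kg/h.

Heat released by hot stream: Q = 940 × 1.01 × (314 − 105) = 198420 kJ/h
Energy balance on cold side (adiabatic exchanger): Q = ṁ_c·Cp_c·(T_c,out − T_c,in)
ṁ_c = 198420 / [2.53 × (32.5 − 14.6)] = 4381.5 kg/h

ṁ_c = 4380 kg/h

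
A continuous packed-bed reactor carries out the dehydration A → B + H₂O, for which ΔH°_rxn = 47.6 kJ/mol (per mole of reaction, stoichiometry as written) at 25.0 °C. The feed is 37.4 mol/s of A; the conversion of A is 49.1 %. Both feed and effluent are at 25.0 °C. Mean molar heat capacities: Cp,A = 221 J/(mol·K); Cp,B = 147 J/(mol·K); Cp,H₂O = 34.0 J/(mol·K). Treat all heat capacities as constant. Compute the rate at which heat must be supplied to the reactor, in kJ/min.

Extent of reaction ξ = 0.491 × 37.4 = 18.363 mol/s
Reaction term: ξ·ΔH°_rxn = 18.363 × 47.6 = 874.1 kJ/s
Q = ΔH = 874.1 kJ/s = 874.1 kW
Heat supplied = 52446 kJ/min

Q_in = 52400 kJ/min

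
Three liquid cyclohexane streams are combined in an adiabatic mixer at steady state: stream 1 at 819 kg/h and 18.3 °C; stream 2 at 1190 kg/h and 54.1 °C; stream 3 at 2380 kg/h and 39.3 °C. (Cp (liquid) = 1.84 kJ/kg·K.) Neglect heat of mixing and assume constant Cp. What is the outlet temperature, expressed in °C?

T_out = 39.4 °C

Adiabatic, steady state ⇒ Σ ṁᵢCp,ᵢ(T_out − Tᵢ) = 0
Σ ṁᵢCp,ᵢTᵢ = 819×1.84×18.3 + 1190×1.84×54.1 + 2380×1.84×39.3 = 318140
Σ ṁᵢCp,ᵢ = 819×1.84 + 1190×1.84 + 2380×1.84 = 8075.8
T_out = 318140 / 8075.8 = 39.394 °C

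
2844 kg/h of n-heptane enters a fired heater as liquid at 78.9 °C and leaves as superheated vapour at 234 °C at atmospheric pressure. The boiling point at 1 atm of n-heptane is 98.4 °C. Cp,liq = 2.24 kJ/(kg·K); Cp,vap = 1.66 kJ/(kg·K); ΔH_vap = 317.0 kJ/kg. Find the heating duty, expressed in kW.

Q = 463 kW

liquid 78.9→98.4 °C: 43.68 kJ/kg
vaporisation at 98.4 °C: 317 kJ/kg
vapour 98.4→234 °C: 225.1 kJ/kg
Δh = 43.68 + 317 + 225.1 = 585.78 kJ/kg
Q = ṁ·Δh = 2844 kg/h × 585.78 kJ/kg = 1.6659e+06 kJ/h
|Q| = 462.76 kW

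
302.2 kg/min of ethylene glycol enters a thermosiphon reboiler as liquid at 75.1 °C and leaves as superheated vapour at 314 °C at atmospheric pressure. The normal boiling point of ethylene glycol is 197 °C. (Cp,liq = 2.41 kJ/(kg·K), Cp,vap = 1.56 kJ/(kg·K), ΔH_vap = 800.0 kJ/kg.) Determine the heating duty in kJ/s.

liquid 75.1→197 °C: 293.78 kJ/kg
vaporisation at 197 °C: 800 kJ/kg
vapour 197→314 °C: 182.52 kJ/kg
Δh = 293.78 + 800 + 182.52 = 1276.3 kJ/kg
Q = ṁ·Δh = 302.2 kg/min × 1276.3 kJ/kg = 385700 kJ/min
|Q| = 6428.3 kW

Q = 6430 kJ/s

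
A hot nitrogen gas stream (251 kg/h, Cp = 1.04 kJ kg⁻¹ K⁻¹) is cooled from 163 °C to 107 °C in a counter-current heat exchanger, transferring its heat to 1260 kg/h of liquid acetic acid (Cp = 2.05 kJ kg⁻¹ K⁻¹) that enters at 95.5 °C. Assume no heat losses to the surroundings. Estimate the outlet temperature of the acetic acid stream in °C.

Heat released by hot stream: Q = 251 × 1.04 × (163 − 107) = 14618 kJ/h
Energy balance on cold side (adiabatic exchanger): Q = ṁ_c·Cp_c·(T_c,out − T_c,in)
T_c,out = 95.5 + 14618/(1260 × 2.05) = 101.16 °C

T_c,out = 101 °C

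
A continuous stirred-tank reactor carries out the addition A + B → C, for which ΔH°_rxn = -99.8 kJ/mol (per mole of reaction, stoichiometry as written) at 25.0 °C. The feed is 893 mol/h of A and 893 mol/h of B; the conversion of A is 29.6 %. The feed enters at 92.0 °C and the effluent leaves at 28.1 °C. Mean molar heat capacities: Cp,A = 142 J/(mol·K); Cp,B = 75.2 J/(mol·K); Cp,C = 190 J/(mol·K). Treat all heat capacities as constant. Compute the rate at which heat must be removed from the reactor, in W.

Q_out = 10800 W

Extent of reaction ξ = 0.296 × 893 = 264.33 mol/h
Reaction term: ξ·ΔH°_rxn = 264.33 × -99.8 = -26380 kJ/h
Sensible, feed 92.0→25 °C: -12995 kJ/h
Outlet flows (mol/h): A 628.67, B 628.67, C 264.33
Sensible, products 25→28.1 °C: 578.99 kJ/h
Q = ΔH = -38796 kJ/h = -10.777 kW
Heat removed = 10777 W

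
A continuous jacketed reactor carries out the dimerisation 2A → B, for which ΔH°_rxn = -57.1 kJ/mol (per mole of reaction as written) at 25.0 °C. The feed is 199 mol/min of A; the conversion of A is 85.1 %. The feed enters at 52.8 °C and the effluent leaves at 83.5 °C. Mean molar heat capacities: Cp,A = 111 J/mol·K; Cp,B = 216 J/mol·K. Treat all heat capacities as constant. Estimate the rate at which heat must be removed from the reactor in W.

Extent of reaction ξ = 0.851 × 199 / 2 = 84.674 mol/min
Reaction term: ξ·ΔH°_rxn = 84.674 × -57.1 = -4834.9 kJ/min
Sensible, feed 52.8→25 °C: -614.07 kJ/min
Outlet flows (mol/min): A 29.651, B 84.674
Sensible, products 25→83.5 °C: 1262.5 kJ/min
Q = ΔH = -4186.5 kJ/min = -69.775 kW
Heat removed = 69775 W

Q_out = 69800 W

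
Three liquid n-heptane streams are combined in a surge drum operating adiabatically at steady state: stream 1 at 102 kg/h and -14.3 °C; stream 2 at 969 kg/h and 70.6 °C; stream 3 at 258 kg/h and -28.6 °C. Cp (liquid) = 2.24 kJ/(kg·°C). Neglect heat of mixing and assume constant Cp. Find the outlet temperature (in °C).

No heat crosses the boundary, so H_out = H_in.
Σ ṁᵢCp,ᵢTᵢ = 102×2.24×-14.3 + 969×2.24×70.6 + 258×2.24×-28.6 = 133450
Σ ṁᵢCp,ᵢ = 102×2.24 + 969×2.24 + 258×2.24 = 2977
T_out = 133450 / 2977 = 44.826 °C

T_out = 44.8 °C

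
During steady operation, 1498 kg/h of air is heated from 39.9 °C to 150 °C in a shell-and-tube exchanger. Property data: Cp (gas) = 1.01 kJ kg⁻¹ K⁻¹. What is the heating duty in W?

Q = ṁ·Cp·ΔT = 1498 × 1.01 × (150 − 39.9) = 166580 kJ/h
Converting: 166580 / 3600 s = 46.272 kW
Heating duty = 46272 W

Q = 46300 W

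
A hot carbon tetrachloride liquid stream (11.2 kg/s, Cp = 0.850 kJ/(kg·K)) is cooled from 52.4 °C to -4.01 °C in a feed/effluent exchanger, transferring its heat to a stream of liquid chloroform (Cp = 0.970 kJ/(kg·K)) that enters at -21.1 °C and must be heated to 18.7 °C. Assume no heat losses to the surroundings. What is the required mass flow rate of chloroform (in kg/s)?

Heat released by hot stream: Q = 11.2 × 0.850 × (52.4 − -4.01) = 537.02 kJ/s
Energy balance on cold side (adiabatic exchanger): Q = ṁ_c·Cp_c·(T_c,out − T_c,in)
ṁ_c = 537.02 / [0.970 × (18.7 − -21.1)] = 13.91 kg/s

ṁ_c = 13.9 kg/s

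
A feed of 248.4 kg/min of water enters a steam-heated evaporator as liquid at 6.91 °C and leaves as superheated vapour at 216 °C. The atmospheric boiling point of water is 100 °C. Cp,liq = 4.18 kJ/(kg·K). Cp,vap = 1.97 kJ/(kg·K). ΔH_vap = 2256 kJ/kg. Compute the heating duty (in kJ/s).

Q = 11900 kJ/s

liquid 6.91→100 °C: 389.12 kJ/kg
vaporisation at 100 °C: 2256 kJ/kg
vapour 100→216 °C: 228.52 kJ/kg
Δh = 389.12 + 2256 + 228.52 = 2873.6 kJ/kg
Q = ṁ·Δh = 248.4 kg/min × 2873.6 kJ/kg = 713810 kJ/min
|Q| = 11897 kW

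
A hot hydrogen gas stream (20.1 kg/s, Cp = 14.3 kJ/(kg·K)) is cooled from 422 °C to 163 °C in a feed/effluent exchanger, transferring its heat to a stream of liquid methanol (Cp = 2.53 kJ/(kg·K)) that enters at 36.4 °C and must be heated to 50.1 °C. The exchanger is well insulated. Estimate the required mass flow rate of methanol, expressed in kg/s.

ṁ_c = 2150 kg/s

Heat released by hot stream: Q = 20.1 × 14.3 × (422 − 163) = 74444 kJ/s
Energy balance on cold side (adiabatic exchanger): Q = ṁ_c·Cp_c·(T_c,out − T_c,in)
ṁ_c = 74444 / [2.53 × (50.1 − 36.4)] = 2147.8 kg/s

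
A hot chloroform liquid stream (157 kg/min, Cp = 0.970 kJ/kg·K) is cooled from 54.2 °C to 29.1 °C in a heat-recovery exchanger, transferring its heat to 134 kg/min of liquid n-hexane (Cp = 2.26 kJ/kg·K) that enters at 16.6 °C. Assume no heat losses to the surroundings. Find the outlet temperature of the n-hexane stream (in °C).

Heat released by hot stream: Q = 157 × 0.970 × (54.2 − 29.1) = 3822.5 kJ/min
Energy balance on cold side (adiabatic exchanger): Q = ṁ_c·Cp_c·(T_c,out − T_c,in)
T_c,out = 16.6 + 3822.5/(134 × 2.26) = 29.222 °C

T_c,out = 29.2 °C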